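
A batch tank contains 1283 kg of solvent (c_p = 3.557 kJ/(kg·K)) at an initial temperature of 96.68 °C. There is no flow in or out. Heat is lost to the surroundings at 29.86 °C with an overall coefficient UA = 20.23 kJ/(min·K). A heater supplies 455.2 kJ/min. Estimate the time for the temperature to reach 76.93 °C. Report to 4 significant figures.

Unsteady energy balance on the tank contents: M c_p dT/dt = −UA(T − T_amb) + Q̇.
τ = M c_p/UA = 225.587 min; T_ss = T_amb + Q̇/UA = 29.86 + 455.2/20.23 = 52.3612 °C.
T(t) = T_ss + (T₀ − T_ss)e^(−t/τ); set T = 76.93:
t = −τ ln[(T − T_ss)/(T₀ − T_ss)] = −225.587 · ln(0.554365) = 133.081 min.

133.1 min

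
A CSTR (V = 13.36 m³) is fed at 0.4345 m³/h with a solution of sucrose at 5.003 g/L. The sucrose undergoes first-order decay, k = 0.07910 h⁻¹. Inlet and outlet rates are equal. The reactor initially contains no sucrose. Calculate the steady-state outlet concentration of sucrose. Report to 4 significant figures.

1.458 g/L

Species balance: V dC/dt = Q C_in − Q C − k V C.
Steady state (dC/dt = 0): C_ss = Q C_in/(Q + kV) = C_in/(1 + kV/Q).
C_ss = 0.4345·5.003/(0.4345 + 0.07910·13.36) = 2.17380/1.49128 = 1.45768 g/L.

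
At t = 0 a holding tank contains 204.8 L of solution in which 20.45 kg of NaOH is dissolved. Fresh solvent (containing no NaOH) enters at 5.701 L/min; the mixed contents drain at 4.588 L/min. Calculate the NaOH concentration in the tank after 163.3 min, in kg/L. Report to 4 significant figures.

Let m(t) be the amount of NaOH. Volume: V(t) = V₀ + (Q_in − Q_out) t = 204.8 + 1.11300 t; V(163.3) = 386.553 L.
Solute balance: dm/dt = 0 − Q_out C = −Q_out m/V(t).
dm/m = −Q_out dt/(V₀ + 1.11300 t); integrating gives ln(m/m₀) = −(Q_out/(Q_in−Q_out)) ln(V/V₀).
m = m₀ (V₀/V)^(Q_out/(Q_in−Q_out)) = 20.45 × (204.8/386.553)^(4.12219) = 1.49096 kg.
C = m/V = 1.49096/386.553 = 0.00385708 kg/L.

0.003857 kg/L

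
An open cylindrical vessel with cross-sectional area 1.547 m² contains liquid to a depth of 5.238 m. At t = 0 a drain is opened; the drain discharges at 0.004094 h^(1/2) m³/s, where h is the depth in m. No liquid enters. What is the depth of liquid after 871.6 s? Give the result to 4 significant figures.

1.289 m

Mass balance (ρ constant): A dh/dt = −0.004094 √h.
Separate and integrate: 2(√h − √h₀) = −(0.004094/A) t.
√h = √5.238 − 0.004094·871.6/(2·1.547) = 2.28867 − 1.15331 = 1.13536.
h = 1.13536² = 1.28905 m.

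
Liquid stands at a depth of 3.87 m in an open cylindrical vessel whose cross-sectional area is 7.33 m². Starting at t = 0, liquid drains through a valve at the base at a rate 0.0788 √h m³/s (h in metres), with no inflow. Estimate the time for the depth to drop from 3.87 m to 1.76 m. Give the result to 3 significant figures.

A dh/dt = −Q_out = −0.0788 √h.
∫ h^(−1/2) dh = −(0.0788/A) ∫ dt, giving 2√h = 2√h₀ − (0.0788/A) t.
t = 2A(√h₀ − √h)/0.0788 = 2·7.33·(√3.87 − √1.76)/0.0788
  = 14.660 × (1.9672 − 1.3266) / 0.0788 = 119.17 s.

119 s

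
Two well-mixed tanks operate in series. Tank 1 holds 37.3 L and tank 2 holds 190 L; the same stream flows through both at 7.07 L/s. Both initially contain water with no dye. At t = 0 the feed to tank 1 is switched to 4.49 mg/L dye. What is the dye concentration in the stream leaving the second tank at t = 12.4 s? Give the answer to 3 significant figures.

1.07 mg/L

Species balance on tank i: dCᵢ/dt = (Cᵢ₋₁ − Cᵢ)/τᵢ with τᵢ = Vᵢ/Q.
τ₁ = 37.3/7.07 = 5.2758 s; τ₂ = 190/7.07 = 26.874 s.
Solving the cascade with C₁(0)=C₂(0)=0 gives C₂(t) = C_in[1 − (τ₁ e^(−t/τ₁) − τ₂ e^(−t/τ₂))/(τ₁ − τ₂)].
At t = 12.4: e^(−t/τ₁) = 0.095336, e^(−t/τ₂) = 0.63039.
C₂ = 4.49·[1 − (5.2758·0.095336 − 26.874·0.63039)/(-21.598)] = 4.49·0.23891 = 1.0727 mg/L.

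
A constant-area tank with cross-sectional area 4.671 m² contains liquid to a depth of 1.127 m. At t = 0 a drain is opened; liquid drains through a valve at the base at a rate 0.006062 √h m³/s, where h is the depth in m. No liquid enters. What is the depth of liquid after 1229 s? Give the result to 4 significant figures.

0.06975 m

With no inflow, A dh/dt = −0.006062 √h.
Separate and integrate: 2(√h − √h₀) = −(0.006062/A) t.
√h = √1.127 − 0.006062·1229/(2·4.671) = 1.06160 − 0.797495 = 0.264108.
h = 0.264108² = 0.0697528 m.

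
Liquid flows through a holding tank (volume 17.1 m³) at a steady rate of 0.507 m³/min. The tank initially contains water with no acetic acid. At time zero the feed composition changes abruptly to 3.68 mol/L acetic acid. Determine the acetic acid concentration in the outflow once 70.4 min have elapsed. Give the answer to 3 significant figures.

Unsteady species balance (constant V, well mixed): V dC/dt = Q(C_in − C).
Time constant τ = V/Q = 17.1/0.507 = 33.728 min.
Solution: C(t) = C_in + (C₀ − C_in) e^(−t/τ).
C(70.4) = 3.68 + (0 − 3.68)·e^(−70.4/33.728) = 3.68 + (-3.6800)·0.12402 = 3.2236 mol/L.

3.22 mol/L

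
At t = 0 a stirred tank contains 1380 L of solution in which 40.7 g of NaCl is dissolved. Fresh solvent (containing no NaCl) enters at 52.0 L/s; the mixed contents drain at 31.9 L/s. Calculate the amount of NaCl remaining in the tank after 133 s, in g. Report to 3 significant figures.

7.36 g

Let m(t) be the amount of NaCl. Volume: V(t) = V₀ + (Q_in − Q_out) t = 1380 + 20.100 t; V(133) = 4053.3 L.
No NaCl enters, so dm/dt = −Q_out · (m/V).
dm/m = −Q_out dt/(V₀ + 20.100 t); integrating gives ln(m/m₀) = −(Q_out/(Q_in−Q_out)) ln(V/V₀).
m = m₀ (V₀/V)^(Q_out/(Q_in−Q_out)) = 40.7 × (1380/4053.3)^(1.5871) = 7.3614 g.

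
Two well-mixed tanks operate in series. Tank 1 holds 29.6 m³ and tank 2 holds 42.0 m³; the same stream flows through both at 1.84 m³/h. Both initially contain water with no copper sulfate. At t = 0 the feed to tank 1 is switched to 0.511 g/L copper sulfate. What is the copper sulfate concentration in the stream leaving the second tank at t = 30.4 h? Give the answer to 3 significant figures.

0.238 g/L

Species balance on tank i: dCᵢ/dt = (Cᵢ₋₁ − Cᵢ)/τᵢ with τᵢ = Vᵢ/Q.
τ₁ = 29.6/1.84 = 16.087 h; τ₂ = 42.0/1.84 = 22.826 h.
Solving the cascade with C₁(0)=C₂(0)=0 gives C₂(t) = C_in[1 − (τ₁ e^(−t/τ₁) − τ₂ e^(−t/τ₂))/(τ₁ − τ₂)].
At t = 30.4: e^(−t/τ₁) = 0.15111, e^(−t/τ₂) = 0.26400.
C₂ = 0.511·[1 − (16.087·0.15111 − 22.826·0.26400)/(-6.7391)] = 0.511·0.46653 = 0.23840 g/L.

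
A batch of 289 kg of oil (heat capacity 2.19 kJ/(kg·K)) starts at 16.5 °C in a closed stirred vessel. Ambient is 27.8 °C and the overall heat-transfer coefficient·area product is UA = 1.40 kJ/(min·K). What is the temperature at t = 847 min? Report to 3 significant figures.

26.1 °C

Lumped-capacitance energy balance: M c_p dT/dt = UA(T_amb − T).
dT/dt = (T_ss − T)/τ with T_ss = T_amb = 27.800 °C, τ = M c_p/UA = 289·2.19/1.40 = 452.08 min.
This is linear first-order; T(t) = T_ss + (T₀ − T_ss) e^(−t/τ).
T(847) = 27.800 + (-11.300)·0.15357 = 26.065 °C.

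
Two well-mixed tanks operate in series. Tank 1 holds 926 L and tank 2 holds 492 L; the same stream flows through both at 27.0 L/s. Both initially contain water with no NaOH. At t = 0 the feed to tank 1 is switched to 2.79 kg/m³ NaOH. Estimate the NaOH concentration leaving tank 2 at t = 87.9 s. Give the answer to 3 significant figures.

Time constants: τᵢ = Vᵢ/Q for each well-mixed tank.
τ₁ = 926/27.0 = 34.296 s; τ₂ = 492/27.0 = 18.222 s.
Tank 1: C₁ = C_in(1 − e^(−t/τ₁)). Tank 2 (τ₁ ≠ τ₂): C₂ = C_in[1 − (τ₁ e^(−t/τ₁) − τ₂ e^(−t/τ₂))/(τ₁ − τ₂)].
At t = 87.9: e^(−t/τ₁) = 0.077076, e^(−t/τ₂) = 0.0080363.
C₂ = 2.79·[1 − (34.296·0.077076 − 18.222·0.0080363)/(16.074)] = 2.79·0.84466 = 2.3566 kg/m³.

2.36 kg/m³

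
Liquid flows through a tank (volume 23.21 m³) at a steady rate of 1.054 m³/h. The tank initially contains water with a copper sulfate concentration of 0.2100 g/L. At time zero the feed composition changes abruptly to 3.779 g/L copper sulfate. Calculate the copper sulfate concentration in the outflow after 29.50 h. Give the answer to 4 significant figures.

Accumulation = in − out for the solute gives V dC/dt = Q(C_in − C).
Time constant τ = V/Q = 23.21/1.054 = 22.0209 h.
Solution: C(t) = C_in + (C₀ − C_in) e^(−t/τ).
C(29.50) = 3.779 + (0.2100 − 3.779)·e^(−29.50/22.0209) = 3.779 + (-3.56900)·0.261940 = 2.84413 g/L.

2.844 g/L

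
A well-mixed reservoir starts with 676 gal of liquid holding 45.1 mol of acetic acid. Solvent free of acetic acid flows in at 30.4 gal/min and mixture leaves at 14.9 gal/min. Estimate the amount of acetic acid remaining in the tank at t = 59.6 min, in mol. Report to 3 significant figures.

19.7 mol

Let m(t) be the amount of acetic acid. Volume: V(t) = V₀ + (Q_in − Q_out) t = 676 + 15.500 t; V(59.6) = 1599.8 gal.
No acetic acid enters, so dm/dt = −Q_out · (m/V).
dm/m = −Q_out dt/(V₀ + 15.500 t); integrating gives ln(m/m₀) = −(Q_out/(Q_in−Q_out)) ln(V/V₀).
m = m₀ (V₀/V)^(Q_out/(Q_in−Q_out)) = 45.1 × (676/1599.8)^(0.96129) = 19.703 mol.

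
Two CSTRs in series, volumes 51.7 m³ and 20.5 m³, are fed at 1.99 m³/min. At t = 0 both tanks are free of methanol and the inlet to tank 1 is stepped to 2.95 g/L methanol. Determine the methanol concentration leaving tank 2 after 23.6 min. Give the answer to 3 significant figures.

1.18 g/L

Time constants: τᵢ = Vᵢ/Q for each well-mixed tank.
τ₁ = 51.7/1.99 = 25.980 min; τ₂ = 20.5/1.99 = 10.302 min.
Tank 1: C₁ = C_in(1 − e^(−t/τ₁)). Tank 2 (τ₁ ≠ τ₂): C₂ = C_in[1 − (τ₁ e^(−t/τ₁) − τ₂ e^(−t/τ₂))/(τ₁ − τ₂)].
At t = 23.6: e^(−t/τ₁) = 0.40317, e^(−t/τ₂) = 0.10117.
C₂ = 2.95·[1 − (25.980·0.40317 − 10.302·0.10117)/(15.678)] = 2.95·0.39840 = 1.1753 g/L.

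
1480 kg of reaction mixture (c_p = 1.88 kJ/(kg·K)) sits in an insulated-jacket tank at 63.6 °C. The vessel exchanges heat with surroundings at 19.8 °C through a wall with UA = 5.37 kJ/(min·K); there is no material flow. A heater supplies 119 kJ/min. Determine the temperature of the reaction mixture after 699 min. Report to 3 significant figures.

47.6 °C

M c_p dT/dt = −UA(T − T_amb) + Q̇.
dT/dt = (T_ss − T)/τ with T_ss = T_amb + Q̇/UA = 19.8 + 119/5.37 = 41.960 °C, τ = M c_p/UA = 1480·1.88/5.37 = 518.14 min.
Solution: T(t) = T_ss + (T₀ − T_ss) e^(−t/τ).
T(699) = 41.960 + (21.640)·0.25948 = 47.575 °C.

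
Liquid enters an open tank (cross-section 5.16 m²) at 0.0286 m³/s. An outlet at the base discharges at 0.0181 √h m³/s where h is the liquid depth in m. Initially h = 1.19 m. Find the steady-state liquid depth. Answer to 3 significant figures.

2.50 m

Level balance: A dh/dt = 0.0286 − 0.0181 √h. Setting dh/dt = 0:
Q_in = 0.0181 √h_ss ⇒ √h_ss = 0.0286/0.0181 = 1.5801.
h_ss = 1.5801² = 2.4967 m. (Since h₀ = 1.19 m < h_ss, the level will rise toward this value.)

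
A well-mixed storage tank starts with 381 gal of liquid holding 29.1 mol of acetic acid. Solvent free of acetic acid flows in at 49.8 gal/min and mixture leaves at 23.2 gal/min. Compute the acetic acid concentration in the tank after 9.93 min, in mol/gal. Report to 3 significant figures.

Let m(t) be the amount of acetic acid. Volume: V(t) = V₀ + (Q_in − Q_out) t = 381 + 26.600 t; V(9.93) = 645.14 gal.
No acetic acid enters, so dm/dt = −Q_out · (m/V).
Separate: dm/m = −Q_out dt/V(t) ⇒ ln(m/m₀) = −(Q_out/(Q_in−Q_out)) ln(V/V₀).
m = m₀ (V₀/V)^(Q_out/(Q_in−Q_out)) = 29.1 × (381/645.14)^(0.87218) = 18.382 mol.
C = m/V = 18.382/645.14 = 0.028494 mol/gal.

0.0285 mol/gal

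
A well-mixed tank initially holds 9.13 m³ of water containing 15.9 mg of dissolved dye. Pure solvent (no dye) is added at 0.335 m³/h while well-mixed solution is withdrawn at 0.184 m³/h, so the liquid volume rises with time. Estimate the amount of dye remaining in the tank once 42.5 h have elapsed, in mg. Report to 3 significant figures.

Total volume: dV/dt = Q_in − Q_out = 0.15100 m³/h, so V(t) = 9.13 + 0.15100 t and V(42.5) = 15.548 m³.
Species balance (pure solvent in): dm/dt = −Q_out · m/V(t).
Separate: dm/m = −Q_out dt/V(t) ⇒ ln(m/m₀) = −(Q_out/(Q_in−Q_out)) ln(V/V₀).
m = m₀ (V₀/V)^(Q_out/(Q_in−Q_out)) = 15.9 × (9.13/15.548)^(1.2185) = 8.3116 mg.

8.31 mg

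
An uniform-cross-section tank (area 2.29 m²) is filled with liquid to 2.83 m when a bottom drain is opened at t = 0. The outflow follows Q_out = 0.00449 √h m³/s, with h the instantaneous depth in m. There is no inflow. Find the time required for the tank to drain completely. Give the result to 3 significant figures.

1720 s

A dh/dt = −Q_out = −0.00449 √h.
This is separable: 2 d(√h)/dt = −0.00449/A, so √h = √h₀ − (0.00449/(2A)) t.
Tank is empty when √h = 0: t_empty = 2A√h₀/0.00449.
t_empty = 2·2.29·√2.83/0.00449 = 4.5800·1.6823/0.00449 = 1716.0 s.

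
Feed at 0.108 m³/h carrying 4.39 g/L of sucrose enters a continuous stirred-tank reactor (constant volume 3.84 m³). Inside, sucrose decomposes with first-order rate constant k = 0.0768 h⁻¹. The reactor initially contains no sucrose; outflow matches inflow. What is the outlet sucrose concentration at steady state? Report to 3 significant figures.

1.18 g/L

Species balance: V dC/dt = Q C_in − Q C − k V C.
Steady state (dC/dt = 0): C_ss = Q C_in/(Q + kV) = C_in/(1 + kV/Q).
C_ss = 0.108·4.39/(0.108 + 0.0768·3.84) = 0.47412/0.40291 = 1.1767 g/L.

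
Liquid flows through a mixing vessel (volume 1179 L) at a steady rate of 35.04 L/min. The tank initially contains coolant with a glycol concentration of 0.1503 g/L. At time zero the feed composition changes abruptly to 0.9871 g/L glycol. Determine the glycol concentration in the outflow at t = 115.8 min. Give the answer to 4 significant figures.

0.9603 g/L

Unsteady species balance (constant V, well mixed): V dC/dt = Q(C_in − C).
So dC/dt = (C_in − C)/τ with τ = V/Q = 1179/35.04 = 33.6473 min.
C approaches C_in exponentially: C(t) = C_in + (C₀ − C_in) e^(−t/τ).
C(115.8) = 0.9871 + (0.1503 − 0.9871)·e^(−115.8/33.6473) = 0.9871 + (-0.836800)·0.0320138 = 0.960311 g/L.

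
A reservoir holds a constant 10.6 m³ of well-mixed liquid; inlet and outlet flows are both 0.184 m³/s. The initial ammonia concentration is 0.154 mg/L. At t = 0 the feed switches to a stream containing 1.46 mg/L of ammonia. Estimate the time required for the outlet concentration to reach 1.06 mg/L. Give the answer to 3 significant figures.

Species balance on the tank: V dC/dt = Q(C_in − C), so τ = V/Q = 57.609 s.
C(t) = C_in + (C₀ − C_in) e^(−t/τ). Set C = 1.06 and solve for t:
e^(−t/τ) = (C − C_in)/(C₀ − C_in) = (1.06 − 1.46)/(0.154 − 1.46) = 0.30628
t = −τ ln(…) = 57.609 × 1.1833 = 68.166 s.

68.2 s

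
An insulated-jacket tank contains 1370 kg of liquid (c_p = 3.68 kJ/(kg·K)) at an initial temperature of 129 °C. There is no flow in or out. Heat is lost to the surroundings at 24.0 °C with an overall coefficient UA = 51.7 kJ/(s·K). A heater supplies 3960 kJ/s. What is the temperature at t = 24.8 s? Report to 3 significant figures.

123 °C

Lumped-capacitance energy balance: M c_p dT/dt = UA(T_amb − T) + Q̇.
dT/dt = (T_ss − T)/τ with T_ss = T_amb + Q̇/UA = 24.0 + 3960/51.7 = 100.60 °C, τ = M c_p/UA = 1370·3.68/51.7 = 97.516 s.
T approaches T_ss exponentially: T(t) = T_ss + (T₀ − T_ss) e^(−t/τ).
T(24.8) = 100.60 + (28.404)·0.77545 = 122.62 °C.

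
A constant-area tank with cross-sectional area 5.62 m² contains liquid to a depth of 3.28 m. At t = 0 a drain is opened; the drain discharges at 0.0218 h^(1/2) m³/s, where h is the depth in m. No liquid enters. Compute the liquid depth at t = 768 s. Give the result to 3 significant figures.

A dh/dt = −Q_out = −0.0218 √h.
∫ h^(−1/2) dh = −(0.0218/A) ∫ dt, giving 2√h = 2√h₀ − (0.0218/A) t.
√h = √3.28 − 0.0218·768/(2·5.62) = 1.8111 − 1.4895 = 0.32154.
h = 0.32154² = 0.10339 m.

0.103 m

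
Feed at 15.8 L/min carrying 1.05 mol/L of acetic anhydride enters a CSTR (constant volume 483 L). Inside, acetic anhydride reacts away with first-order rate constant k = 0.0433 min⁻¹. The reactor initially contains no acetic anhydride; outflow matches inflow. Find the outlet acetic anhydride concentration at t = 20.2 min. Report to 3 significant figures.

Accumulation = in − out − consumed: V dC/dt = Q C_in − Q C − k V C.
This is linear with rate a = Q/V + k = 0.076012 min⁻¹.
C_ss = Q C_in/(Q + kV) = 0.45187 mol/L; C(t) = C_ss + (C₀ − C_ss) e^(−a t).
C(20.2) = 0.45187 + (-0.45187)·e^(−0.076012·20.2) = 0.45187 + (-0.45187)·0.21536 = 0.35456 mol/L.

0.355 mol/L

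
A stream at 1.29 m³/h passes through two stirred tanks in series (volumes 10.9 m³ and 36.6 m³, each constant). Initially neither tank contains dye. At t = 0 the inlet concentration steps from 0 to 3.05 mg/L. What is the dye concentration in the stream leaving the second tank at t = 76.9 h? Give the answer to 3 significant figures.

Species balance on tank i: dCᵢ/dt = (Cᵢ₋₁ − Cᵢ)/τᵢ with τᵢ = Vᵢ/Q.
τ₁ = 10.9/1.29 = 8.4496 h; τ₂ = 36.6/1.29 = 28.372 h.
Solving the cascade with C₁(0)=C₂(0)=0 gives C₂(t) = C_in[1 − (τ₁ e^(−t/τ₁) − τ₂ e^(−t/τ₂))/(τ₁ − τ₂)].
At t = 76.9: e^(−t/τ₁) = 0.00011155, e^(−t/τ₂) = 0.066510.
C₂ = 3.05·[1 − (8.4496·0.00011155 − 28.372·0.066510)/(-19.922)] = 3.05·0.90533 = 2.7613 mg/L.

2.76 mg/L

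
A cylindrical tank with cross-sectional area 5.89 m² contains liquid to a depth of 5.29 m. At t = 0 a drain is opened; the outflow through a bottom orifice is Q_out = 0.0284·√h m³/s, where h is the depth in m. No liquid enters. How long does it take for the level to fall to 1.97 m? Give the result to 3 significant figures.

A dh/dt = −Q_out = −0.0284 √h.
Separate and integrate: 2(√h − √h₀) = −(0.0284/A) t.
t = 2A(√h₀ − √h)/0.0284 = 2·5.89·(√5.29 − √1.97)/0.0284
  = 11.780 × (2.3000 − 1.4036) / 0.0284 = 371.83 s.

372 s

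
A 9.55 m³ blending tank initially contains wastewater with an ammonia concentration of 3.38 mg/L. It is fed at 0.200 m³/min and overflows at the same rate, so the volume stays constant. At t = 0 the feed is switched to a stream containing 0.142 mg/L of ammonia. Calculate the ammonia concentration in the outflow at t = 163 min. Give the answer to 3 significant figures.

0.249 mg/L

Accumulation = in − out for the solute gives V dC/dt = Q(C_in − C).
Rewrite as dC/dt + C/τ = C_in/τ, τ = V/Q = 47.750 min.
Solution: C(t) = C_in + (C₀ − C_in) e^(−t/τ).
C(163) = 0.142 + (3.38 − 0.142)·e^(−163/47.750) = 0.142 + (3.2380)·0.032922 = 0.24860 mg/L.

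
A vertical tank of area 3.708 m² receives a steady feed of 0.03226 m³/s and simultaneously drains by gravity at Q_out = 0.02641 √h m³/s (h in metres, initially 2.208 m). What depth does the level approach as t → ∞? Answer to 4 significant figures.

Accumulation of liquid (constant cross-section A): A dh/dt = Q_in − 0.02641 √h. At steady state dh/dt = 0:
Q_in = 0.02641 √h_ss ⇒ √h_ss = 0.03226/0.02641 = 1.22151.
h_ss = 1.22151² = 1.49208 m. (Since h₀ = 2.208 m > h_ss, the level will fall toward this value.)

1.492 m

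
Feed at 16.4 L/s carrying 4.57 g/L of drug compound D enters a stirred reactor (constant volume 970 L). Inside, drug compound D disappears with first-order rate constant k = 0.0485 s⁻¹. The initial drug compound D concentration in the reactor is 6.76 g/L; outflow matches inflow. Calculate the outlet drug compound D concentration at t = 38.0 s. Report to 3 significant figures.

1.65 g/L

Accumulation = in − out − consumed: V dC/dt = Q C_in − Q C − k V C.
This is linear with rate a = Q/V + k = 0.065407 s⁻¹.
C_ss = Q C_in/(Q + kV) = 1.1813 g/L; C(t) = C_ss + (C₀ − C_ss) e^(−a t).
C(38.0) = 1.1813 + (5.5787)·e^(−0.065407·38.0) = 1.1813 + (5.5787)·0.083286 = 1.6459 g/L.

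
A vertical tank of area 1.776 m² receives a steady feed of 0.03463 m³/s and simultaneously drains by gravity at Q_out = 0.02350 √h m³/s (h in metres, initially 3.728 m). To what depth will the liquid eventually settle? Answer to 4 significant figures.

2.172 m

Volume balance on the tank: A dh/dt = Q_in − 0.02350 √h. At steady state dh/dt = 0:
Q_in = 0.02350 √h_ss ⇒ √h_ss = 0.03463/0.02350 = 1.47362.
h_ss = 1.47362² = 2.17155 m. (Since h₀ = 3.728 m > h_ss, the level will fall toward this value.)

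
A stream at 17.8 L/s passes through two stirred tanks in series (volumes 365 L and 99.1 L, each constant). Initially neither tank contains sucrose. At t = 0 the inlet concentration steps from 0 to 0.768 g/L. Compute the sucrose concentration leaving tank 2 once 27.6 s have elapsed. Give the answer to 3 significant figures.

0.496 g/L

Each tank obeys Vᵢ dCᵢ/dt = Q(Cᵢ₋₁ − Cᵢ), so τᵢ = Vᵢ/Q.
τ₁ = 365/17.8 = 20.506 s; τ₂ = 99.1/17.8 = 5.5674 s.
Solving the cascade with C₁(0)=C₂(0)=0 gives C₂(t) = C_in[1 − (τ₁ e^(−t/τ₁) − τ₂ e^(−t/τ₂))/(τ₁ − τ₂)].
At t = 27.6: e^(−t/τ₁) = 0.26029, e^(−t/τ₂) = 0.0070311.
C₂ = 0.768·[1 − (20.506·0.26029 − 5.5674·0.0070311)/(14.938)] = 0.768·0.64533 = 0.49561 g/L.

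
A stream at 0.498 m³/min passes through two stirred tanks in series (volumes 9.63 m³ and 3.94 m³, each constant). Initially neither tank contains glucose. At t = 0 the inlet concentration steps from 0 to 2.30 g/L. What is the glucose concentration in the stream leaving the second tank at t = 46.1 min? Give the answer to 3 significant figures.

1.95 g/L

Each tank obeys Vᵢ dCᵢ/dt = Q(Cᵢ₋₁ − Cᵢ), so τᵢ = Vᵢ/Q.
τ₁ = 9.63/0.498 = 19.337 min; τ₂ = 3.94/0.498 = 7.9116 min.
Tank 1: C₁ = C_in(1 − e^(−t/τ₁)). Tank 2 (τ₁ ≠ τ₂): C₂ = C_in[1 − (τ₁ e^(−t/τ₁) − τ₂ e^(−t/τ₂))/(τ₁ − τ₂)].
At t = 46.1: e^(−t/τ₁) = 0.092182, e^(−t/τ₂) = 0.0029473.
C₂ = 2.30·[1 − (19.337·0.092182 − 7.9116·0.0029473)/(11.426)] = 2.30·0.84603 = 1.9459 g/L.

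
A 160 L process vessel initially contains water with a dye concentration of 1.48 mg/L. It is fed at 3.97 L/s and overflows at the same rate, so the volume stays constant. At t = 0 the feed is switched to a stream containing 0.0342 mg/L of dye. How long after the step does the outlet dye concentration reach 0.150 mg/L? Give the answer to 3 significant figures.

Species balance: V dC/dt = Q(C_in − C) ⇒ τ = V/Q = 40.302 s.
C(t) = C_in + (C₀ − C_in) e^(−t/τ). Set C = 0.150 and solve for t:
e^(−t/τ) = (C − C_in)/(C₀ − C_in) = (0.150 − 0.0342)/(1.48 − 0.0342) = 0.080094
t = −τ ln(…) = 40.302 × 2.5246 = 101.75 s.

102 s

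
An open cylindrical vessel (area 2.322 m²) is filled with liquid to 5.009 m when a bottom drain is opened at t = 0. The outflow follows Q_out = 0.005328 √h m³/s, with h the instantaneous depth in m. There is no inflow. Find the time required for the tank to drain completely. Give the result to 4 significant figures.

A dh/dt = −Q_out = −0.005328 √h.
Separate and integrate: 2(√h − √h₀) = −(0.005328/A) t.
Tank is empty when √h = 0: t_empty = 2A√h₀/0.005328.
t_empty = 2·2.322·√5.009/0.005328 = 4.64400·2.23808/0.005328 = 1950.76 s.

1951 s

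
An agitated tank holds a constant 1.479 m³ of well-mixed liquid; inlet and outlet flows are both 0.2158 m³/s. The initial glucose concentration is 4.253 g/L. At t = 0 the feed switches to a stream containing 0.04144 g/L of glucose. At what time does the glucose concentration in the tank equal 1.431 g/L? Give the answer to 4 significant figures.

Species balance: V dC/dt = Q(C_in − C) ⇒ τ = V/Q = 6.85357 s.
C(t) = C_in + (C₀ − C_in) e^(−t/τ). Set C = 1.431 and solve for t:
e^(−t/τ) = (C − C_in)/(C₀ − C_in) = (1.431 − 0.04144)/(4.253 − 0.04144) = 0.329939
t = −τ ln(…) = 6.85357 × 1.10885 = 7.59955 s.

7.600 s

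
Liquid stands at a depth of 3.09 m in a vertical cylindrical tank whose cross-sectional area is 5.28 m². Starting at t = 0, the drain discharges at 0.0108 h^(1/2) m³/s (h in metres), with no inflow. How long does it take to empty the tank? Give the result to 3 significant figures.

1720 s

With no inflow, A dh/dt = −0.0108 √h.
Separate and integrate: 2(√h − √h₀) = −(0.0108/A) t.
Set h = 0: 2√h₀ = (0.0108/A) t_empty ⇒ t_empty = 2A√h₀/0.0108.
t_empty = 2·5.28·√3.09/0.0108 = 10.560·1.7578/0.0108 = 1718.8 s.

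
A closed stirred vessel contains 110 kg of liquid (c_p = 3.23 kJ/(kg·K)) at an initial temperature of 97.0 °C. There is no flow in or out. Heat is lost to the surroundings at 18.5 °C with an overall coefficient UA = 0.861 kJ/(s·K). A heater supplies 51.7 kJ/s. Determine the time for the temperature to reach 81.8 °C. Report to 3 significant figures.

Lumped-capacitance energy balance: M c_p dT/dt = UA(T_amb − T) + Q̇.
τ = M c_p/UA = 412.66 s; T_ss = T_amb + Q̇/UA = 18.5 + 51.7/0.861 = 78.546 °C.
T(t) = T_ss + (T₀ − T_ss)e^(−t/τ); set T = 81.8:
t = −τ ln[(T − T_ss)/(T₀ − T_ss)] = −412.66 · ln(0.17631) = 716.18 s.

716 s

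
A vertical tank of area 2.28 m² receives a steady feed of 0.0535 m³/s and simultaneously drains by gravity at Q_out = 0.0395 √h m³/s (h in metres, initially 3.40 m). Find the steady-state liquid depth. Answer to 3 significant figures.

Unsteady balance on liquid volume: A dh/dt = Q_in − 0.0395 √h. At steady state dh/dt = 0:
Q_in = 0.0395 √h_ss ⇒ √h_ss = 0.0535/0.0395 = 1.3544.
h_ss = 1.3544² = 1.8345 m. (Since h₀ = 3.40 m > h_ss, the level will fall toward this value.)

1.83 m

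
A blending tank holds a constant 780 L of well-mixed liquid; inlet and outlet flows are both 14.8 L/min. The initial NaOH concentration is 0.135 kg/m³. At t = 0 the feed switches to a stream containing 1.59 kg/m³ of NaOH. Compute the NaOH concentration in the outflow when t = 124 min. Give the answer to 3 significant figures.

1.45 kg/m³

Transient balance on the dissolved component: V dC/dt = Q(C_in − C).
So dC/dt = (C_in − C)/τ with τ = V/Q = 780/14.8 = 52.703 min.
Integrating: C(t) = C_in + (C₀ − C_in) e^(−t/τ).
C(124) = 1.59 + (0.135 − 1.59)·e^(−124/52.703) = 1.59 + (-1.4550)·0.095101 = 1.4516 kg/m³.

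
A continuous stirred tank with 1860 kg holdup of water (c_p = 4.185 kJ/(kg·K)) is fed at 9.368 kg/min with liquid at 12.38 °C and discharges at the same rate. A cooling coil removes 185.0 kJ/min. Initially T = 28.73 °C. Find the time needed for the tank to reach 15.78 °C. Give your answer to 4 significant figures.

189.3 min

M c_p dT/dt = ṁ c_p (T_in − T) − Q̇.
τ = M/ṁ = 198.548 min; T_ss = T_in − Q̇/(ṁ c_p) = 7.66122 °C.
T(t) = T_ss + (T₀ − T_ss) e^(−t/τ). Set T = 15.78:
e^(−t/τ) = (15.78 − 7.66122)/(28.73 − 7.66122) = 0.385346
t = −198.548 · ln(0.385346) = 189.338 min.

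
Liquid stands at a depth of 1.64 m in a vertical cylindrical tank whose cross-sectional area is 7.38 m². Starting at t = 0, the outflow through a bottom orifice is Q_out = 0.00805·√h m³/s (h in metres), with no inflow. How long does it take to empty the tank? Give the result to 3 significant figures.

Accumulation of liquid (constant cross-section A): A dh/dt = −0.00805 √h.
This is separable: 2 d(√h)/dt = −0.00805/A, so √h = √h₀ − (0.00805/(2A)) t.
Set h = 0: 2√h₀ = (0.00805/A) t_empty ⇒ t_empty = 2A√h₀/0.00805.
t_empty = 2·7.38·√1.64/0.00805 = 14.760·1.2806/0.00805 = 2348.1 s.

2350 s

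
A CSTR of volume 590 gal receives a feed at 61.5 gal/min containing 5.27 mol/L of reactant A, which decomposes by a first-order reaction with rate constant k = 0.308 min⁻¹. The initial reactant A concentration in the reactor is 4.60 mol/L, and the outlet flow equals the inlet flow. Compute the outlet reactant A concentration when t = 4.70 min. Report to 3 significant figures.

Accumulation = in − out − consumed: V dC/dt = Q C_in − Q C − k V C.
dC/dt = (Q/V) C_in − (Q/V + k) C; effective rate a = Q/V + k = 0.10424 + 0.308 = 0.41224 min⁻¹.
C_ss = Q C_in/(Q + kV) = 1.3326 mol/L; C(t) = C_ss + (C₀ − C_ss) e^(−a t).
C(4.70) = 1.3326 + (3.2674)·e^(−0.41224·4.70) = 1.3326 + (3.2674)·0.14406 = 1.8033 mol/L.

1.80 mol/L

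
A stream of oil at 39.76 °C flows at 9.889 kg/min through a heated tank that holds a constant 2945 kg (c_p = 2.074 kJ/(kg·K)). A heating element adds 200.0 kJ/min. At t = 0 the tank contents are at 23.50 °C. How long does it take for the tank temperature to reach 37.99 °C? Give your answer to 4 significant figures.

242.5 min

Unsteady energy balance on the tank contents: M c_p dT/dt = ṁ c_p (T_in − T) + 200.0.
τ = M/ṁ = 297.806 min; T_ss = T_in + Q̇/(ṁ c_p) = 49.5114 °C.
T(t) = T_ss + (T₀ − T_ss) e^(−t/τ). Set T = 37.99:
e^(−t/τ) = (37.99 − 49.5114)/(23.50 − 49.5114) = 0.442937
t = −297.806 · ln(0.442937) = 242.511 min.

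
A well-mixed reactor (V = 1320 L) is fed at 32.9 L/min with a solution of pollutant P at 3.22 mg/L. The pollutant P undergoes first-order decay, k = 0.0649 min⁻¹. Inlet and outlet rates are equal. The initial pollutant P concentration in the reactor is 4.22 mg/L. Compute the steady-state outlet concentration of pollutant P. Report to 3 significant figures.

0.893 mg/L

Accumulation = in − out − consumed: V dC/dt = Q C_in − Q C − k V C.
At steady state: 0 = Q C_in − (Q + kV) C_ss, so C_ss = Q C_in/(Q + kV).
C_ss = 32.9·3.22/(32.9 + 0.0649·1320) = 105.94/118.57 = 0.89348 mg/L.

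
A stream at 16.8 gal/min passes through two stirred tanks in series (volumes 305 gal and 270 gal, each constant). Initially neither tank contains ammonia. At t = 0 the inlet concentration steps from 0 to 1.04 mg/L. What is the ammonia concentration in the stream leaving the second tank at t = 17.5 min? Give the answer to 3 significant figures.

Species balance on tank i: dCᵢ/dt = (Cᵢ₋₁ − Cᵢ)/τᵢ with τᵢ = Vᵢ/Q.
τ₁ = 305/16.8 = 18.155 min; τ₂ = 270/16.8 = 16.071 min.
Tank 1: C₁ = C_in(1 − e^(−t/τ₁)). Tank 2 (τ₁ ≠ τ₂): C₂ = C_in[1 − (τ₁ e^(−t/τ₁) − τ₂ e^(−t/τ₂))/(τ₁ − τ₂)].
At t = 17.5: e^(−t/τ₁) = 0.38139, e^(−t/τ₂) = 0.33659.
C₂ = 1.04·[1 − (18.155·0.38139 − 16.071·0.33659)/(2.0833)] = 1.04·0.27302 = 0.28394 mg/L.

0.284 mg/L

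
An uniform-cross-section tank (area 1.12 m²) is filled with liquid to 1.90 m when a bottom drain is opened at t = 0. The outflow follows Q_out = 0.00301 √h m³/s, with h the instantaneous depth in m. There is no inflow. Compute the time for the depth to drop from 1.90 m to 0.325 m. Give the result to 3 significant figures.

602 s

With no inflow, A dh/dt = −0.00301 √h.
∫ h^(−1/2) dh = −(0.00301/A) ∫ dt, giving 2√h = 2√h₀ − (0.00301/A) t.
t = 2A(√h₀ − √h)/0.00301 = 2·1.12·(√1.90 − √0.325)/0.00301
  = 2.2400 × (1.3784 − 0.57009) / 0.00301 = 601.54 s.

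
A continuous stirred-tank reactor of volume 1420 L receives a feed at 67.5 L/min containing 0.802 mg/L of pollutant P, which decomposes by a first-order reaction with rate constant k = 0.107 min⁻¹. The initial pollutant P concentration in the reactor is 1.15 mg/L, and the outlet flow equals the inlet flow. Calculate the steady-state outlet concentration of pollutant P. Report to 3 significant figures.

0.247 mg/L

Accumulation = in − out − consumed: V dC/dt = Q C_in − Q C − k V C.
At steady state: 0 = Q C_in − (Q + kV) C_ss, so C_ss = Q C_in/(Q + kV).
C_ss = 67.5·0.802/(67.5 + 0.107·1420) = 54.135/219.44 = 0.24670 mg/L.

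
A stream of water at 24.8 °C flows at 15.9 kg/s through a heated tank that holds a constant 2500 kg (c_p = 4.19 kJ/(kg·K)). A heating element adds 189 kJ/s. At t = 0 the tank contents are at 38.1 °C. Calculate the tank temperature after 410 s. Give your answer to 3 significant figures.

M c_p dT/dt = ṁ c_p (T_in − T) + Q̇.
τ = M/ṁ = 157.23 s; T_ss = T_in + Q̇/(ṁ c_p) = 24.8 + 189/(15.9·4.19) = 27.637 °C.
T approaches T_ss exponentially: T(t) = T_ss + (T₀ − T_ss) e^(−t/τ).
T(410) = 27.637 + (10.463)·e^(−410/157.23) = 27.637 + (10.463)·0.073711 = 28.408 °C.

28.4 °C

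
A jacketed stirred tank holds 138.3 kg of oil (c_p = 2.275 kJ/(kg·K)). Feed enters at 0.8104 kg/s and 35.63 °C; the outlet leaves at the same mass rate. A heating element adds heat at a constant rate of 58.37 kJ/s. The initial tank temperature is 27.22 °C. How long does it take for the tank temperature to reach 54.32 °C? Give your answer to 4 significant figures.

192.5 s

Energy balance: M c_p dT/dt = ṁ c_p (T_in − T) + 58.37.
τ = M/ṁ = 170.656 s; T_ss = T_in + Q̇/(ṁ c_p) = 67.2899 °C.
T(t) = T_ss + (T₀ − T_ss) e^(−t/τ). Set T = 54.32:
e^(−t/τ) = (54.32 − 67.2899)/(27.22 − 67.2899) = 0.323681
t = −170.656 · ln(0.323681) = 192.500 s.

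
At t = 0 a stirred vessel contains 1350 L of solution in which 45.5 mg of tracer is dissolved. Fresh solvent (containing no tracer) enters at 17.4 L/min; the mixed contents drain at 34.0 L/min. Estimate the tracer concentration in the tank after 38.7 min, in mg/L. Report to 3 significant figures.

0.0171 mg/L

Let m(t) be the amount of tracer. Volume: V(t) = V₀ + (Q_in − Q_out) t = 1350 − 16.600 t; V(38.7) = 707.58 L.
Species balance (pure solvent in): dm/dt = −Q_out · m/V(t).
Separate: dm/m = −Q_out dt/V(t) ⇒ ln(m/m₀) = −(Q_out/(Q_in−Q_out)) ln(V/V₀).
m = m₀ (V₀/V)^(Q_out/(Q_in−Q_out)) = 45.5 × (1350/707.58)^(-2.0482) = 12.116 mg.
C = m/V = 12.116/707.58 = 0.017124 mg/L.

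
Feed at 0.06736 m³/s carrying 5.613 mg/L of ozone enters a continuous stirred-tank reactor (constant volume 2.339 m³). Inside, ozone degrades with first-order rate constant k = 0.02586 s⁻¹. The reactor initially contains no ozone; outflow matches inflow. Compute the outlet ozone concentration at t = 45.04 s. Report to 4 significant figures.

2.705 mg/L

Species balance: V dC/dt = Q C_in − Q C − k V C.
This is linear with rate a = Q/V + k = 0.0546586 s⁻¹.
C_ss = Q C_in/(Q + kV) = 2.95739 mg/L; C(t) = C_ss + (C₀ − C_ss) e^(−a t).
C(45.04) = 2.95739 + (-2.95739)·e^(−0.0546586·45.04) = 2.95739 + (-2.95739)·0.0852792 = 2.70518 mg/L.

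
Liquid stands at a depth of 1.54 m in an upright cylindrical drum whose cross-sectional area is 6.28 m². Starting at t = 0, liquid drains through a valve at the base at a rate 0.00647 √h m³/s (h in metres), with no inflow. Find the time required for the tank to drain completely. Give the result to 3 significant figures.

2410 s

With no inflow, A dh/dt = −0.00647 √h.
Separate and integrate: 2(√h − √h₀) = −(0.00647/A) t.
Set h = 0: 2√h₀ = (0.00647/A) t_empty ⇒ t_empty = 2A√h₀/0.00647.
t_empty = 2·6.28·√1.54/0.00647 = 12.560·1.2410/0.00647 = 2409.0 s.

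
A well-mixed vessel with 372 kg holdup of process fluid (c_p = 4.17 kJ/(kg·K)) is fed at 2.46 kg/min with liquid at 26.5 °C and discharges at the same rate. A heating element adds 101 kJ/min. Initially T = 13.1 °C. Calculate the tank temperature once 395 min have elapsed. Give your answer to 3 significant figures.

M c_p dT/dt = ṁ c_p (T_in − T) + Q̇.
Rearrange: dT/dt = (T_ss − T)/τ with τ = M/ṁ = 151.22 min and T_ss = T_in + Q̇/(ṁ c_p) = 36.346 °C.
Solution: T(t) = T_ss + (T₀ − T_ss) e^(−t/τ).
T(395) = 36.346 + (-23.246)·e^(−395/151.22) = 36.346 + (-23.246)·0.073381 = 34.640 °C.

34.6 °C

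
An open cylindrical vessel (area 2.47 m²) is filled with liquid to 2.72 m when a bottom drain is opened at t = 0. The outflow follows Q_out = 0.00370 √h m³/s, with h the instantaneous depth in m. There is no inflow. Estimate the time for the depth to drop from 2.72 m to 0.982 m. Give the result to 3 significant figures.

Mass balance (ρ constant): A dh/dt = −0.00370 √h.
∫ h^(−1/2) dh = −(0.00370/A) ∫ dt, giving 2√h = 2√h₀ − (0.00370/A) t.
t = 2A(√h₀ − √h)/0.00370 = 2·2.47·(√2.72 − √0.982)/0.00370
  = 4.9400 × (1.6492 − 0.99096) / 0.00370 = 878.90 s.

879 s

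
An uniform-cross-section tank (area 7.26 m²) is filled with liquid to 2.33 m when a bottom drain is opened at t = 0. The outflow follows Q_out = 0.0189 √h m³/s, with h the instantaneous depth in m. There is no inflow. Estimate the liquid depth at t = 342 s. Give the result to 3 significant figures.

1.17 m

With no inflow, A dh/dt = −0.0189 √h.
∫ h^(−1/2) dh = −(0.0189/A) ∫ dt, giving 2√h = 2√h₀ − (0.0189/A) t.
√h = √2.33 − 0.0189·342/(2·7.26) = 1.5264 − 0.44517 = 1.0813.
h = 1.0813² = 1.1691 m.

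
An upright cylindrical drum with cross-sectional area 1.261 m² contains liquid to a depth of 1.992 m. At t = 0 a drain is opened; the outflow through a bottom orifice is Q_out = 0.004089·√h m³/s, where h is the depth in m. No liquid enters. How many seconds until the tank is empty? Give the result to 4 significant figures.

With no inflow, A dh/dt = −0.004089 √h.
This is separable: 2 d(√h)/dt = −0.004089/A, so √h = √h₀ − (0.004089/(2A)) t.
Set h = 0: 2√h₀ = (0.004089/A) t_empty ⇒ t_empty = 2A√h₀/0.004089.
t_empty = 2·1.261·√1.992/0.004089 = 2.52200·1.41138/0.004089 = 870.508 s.

870.5 s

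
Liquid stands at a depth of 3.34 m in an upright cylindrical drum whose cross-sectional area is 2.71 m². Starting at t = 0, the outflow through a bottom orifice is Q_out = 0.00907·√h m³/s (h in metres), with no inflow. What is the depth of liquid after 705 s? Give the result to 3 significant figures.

0.420 m

A dh/dt = −Q_out = −0.00907 √h.
∫ h^(−1/2) dh = −(0.00907/A) ∫ dt, giving 2√h = 2√h₀ − (0.00907/A) t.
√h = √3.34 − 0.00907·705/(2·2.71) = 1.8276 − 1.1798 = 0.64780.
h = 0.64780² = 0.41964 m.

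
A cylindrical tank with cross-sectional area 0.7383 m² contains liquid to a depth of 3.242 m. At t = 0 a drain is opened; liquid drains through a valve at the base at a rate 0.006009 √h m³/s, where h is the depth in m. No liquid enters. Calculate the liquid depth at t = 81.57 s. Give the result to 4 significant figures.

2.157 m

With no inflow, A dh/dt = −0.006009 √h.
Separate and integrate: 2(√h − √h₀) = −(0.006009/A) t.
√h = √3.242 − 0.006009·81.57/(2·0.7383) = 1.80056 − 0.331948 = 1.46861.
h = 1.46861² = 2.15681 m.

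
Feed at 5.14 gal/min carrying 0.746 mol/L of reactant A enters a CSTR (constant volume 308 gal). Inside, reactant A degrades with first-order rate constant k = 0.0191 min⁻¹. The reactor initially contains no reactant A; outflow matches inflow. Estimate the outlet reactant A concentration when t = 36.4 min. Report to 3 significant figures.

Accumulation = in − out − consumed: V dC/dt = Q C_in − Q C − k V C.
dC/dt = (Q/V) C_in − (Q/V + k) C; effective rate a = Q/V + k = 0.016688 + 0.0191 = 0.035788 min⁻¹.
C_ss = Q C_in/(Q + kV) = 0.34786 mol/L; C(t) = C_ss + (C₀ − C_ss) e^(−a t).
C(36.4) = 0.34786 + (-0.34786)·e^(−0.035788·36.4) = 0.34786 + (-0.34786)·0.27180 = 0.25332 mol/L.

0.253 mol/L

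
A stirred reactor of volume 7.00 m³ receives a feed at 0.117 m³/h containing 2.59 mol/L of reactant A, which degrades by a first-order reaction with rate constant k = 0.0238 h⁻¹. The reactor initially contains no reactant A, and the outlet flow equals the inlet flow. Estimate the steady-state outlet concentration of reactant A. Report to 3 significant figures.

1.07 mol/L

Species balance: V dC/dt = Q C_in − Q C − k V C.
At steady state: 0 = Q C_in − (Q + kV) C_ss, so C_ss = Q C_in/(Q + kV).
C_ss = 0.117·2.59/(0.117 + 0.0238·7.00) = 0.30303/0.28360 = 1.0685 mol/L.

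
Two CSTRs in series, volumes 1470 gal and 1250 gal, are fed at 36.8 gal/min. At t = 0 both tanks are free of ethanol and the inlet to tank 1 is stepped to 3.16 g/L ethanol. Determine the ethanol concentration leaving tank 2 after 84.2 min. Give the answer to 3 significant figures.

Species balance on tank i: dCᵢ/dt = (Cᵢ₋₁ − Cᵢ)/τᵢ with τᵢ = Vᵢ/Q.
τ₁ = 1470/36.8 = 39.946 min; τ₂ = 1250/36.8 = 33.967 min.
Solving the cascade with C₁(0)=C₂(0)=0 gives C₂(t) = C_in[1 − (τ₁ e^(−t/τ₁) − τ₂ e^(−t/τ₂))/(τ₁ − τ₂)].
At t = 84.2: e^(−t/τ₁) = 0.12150, e^(−t/τ₂) = 0.083840.
C₂ = 3.16·[1 − (39.946·0.12150 − 33.967·0.083840)/(5.9783)] = 3.16·0.66454 = 2.0999 g/L.

2.10 g/L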